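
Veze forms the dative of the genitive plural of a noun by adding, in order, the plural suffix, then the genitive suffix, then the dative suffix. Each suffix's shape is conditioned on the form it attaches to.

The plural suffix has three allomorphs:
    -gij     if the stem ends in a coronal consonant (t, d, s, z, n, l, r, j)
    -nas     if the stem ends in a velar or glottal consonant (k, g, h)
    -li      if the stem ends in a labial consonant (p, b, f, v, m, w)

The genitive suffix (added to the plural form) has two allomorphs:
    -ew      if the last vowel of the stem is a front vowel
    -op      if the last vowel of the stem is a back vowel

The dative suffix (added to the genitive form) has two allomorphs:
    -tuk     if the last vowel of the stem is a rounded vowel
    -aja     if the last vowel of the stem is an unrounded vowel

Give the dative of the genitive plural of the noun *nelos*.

*nelos* — final consonant /s/ (coronal) → -gij → *nelosgij*.
The last vowel of the plural form *nelosgij* is /i/, which is a front vowel, so the genitive suffix is -ew, giving *nelosgijew*.
Since the last vowel of the genitive form *nelosgijew* is /e/ (an unrounded vowel), it takes -aja, giving *nelosgijewaja*.

nelosgijewaja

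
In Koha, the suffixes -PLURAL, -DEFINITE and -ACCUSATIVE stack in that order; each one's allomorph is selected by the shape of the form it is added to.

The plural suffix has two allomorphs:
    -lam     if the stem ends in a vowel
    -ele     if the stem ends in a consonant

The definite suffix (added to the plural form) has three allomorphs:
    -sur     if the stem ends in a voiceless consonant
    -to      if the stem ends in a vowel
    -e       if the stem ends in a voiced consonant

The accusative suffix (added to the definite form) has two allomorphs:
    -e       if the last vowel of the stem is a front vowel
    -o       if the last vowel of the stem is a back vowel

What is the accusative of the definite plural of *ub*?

The final sound of *ub* is /b/, which is a consonant, so the plural suffix is -ele, giving *ubele*.
The plural form *ubele* — final sound /e/ (a vowel) → -to → *ubeleto*.
The definite form *ubeleto* — last vowel /o/ (a back vowel) → -o → *ubeletoo*.

ubeletoo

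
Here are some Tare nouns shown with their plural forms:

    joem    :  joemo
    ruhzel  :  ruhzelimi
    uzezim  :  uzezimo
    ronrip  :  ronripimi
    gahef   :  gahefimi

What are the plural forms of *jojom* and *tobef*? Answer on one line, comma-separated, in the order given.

The suffix is conditioned by the final consonant: -o when the stem ends in a nasal (*joem*, *uzezim*); -imi when the stem ends in a non-nasal consonant (*ruhzel*, *ronrip*, *gahef*).
*jojom*: final consonant = /m/, a nasal → -o → *jojomo*.
*tobef* — final consonant /f/ (non-nasal) → -imi → *tobefimi*.

jojomo, tobefimi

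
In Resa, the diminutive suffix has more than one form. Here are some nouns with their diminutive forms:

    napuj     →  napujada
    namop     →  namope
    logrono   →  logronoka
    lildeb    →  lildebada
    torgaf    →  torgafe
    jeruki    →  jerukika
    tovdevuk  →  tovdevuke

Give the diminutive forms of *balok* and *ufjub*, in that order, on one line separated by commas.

baloke, ufjubada

Looking at the final sound of each stem: -e when the stem ends in a voiceless consonant (*namop*, *torgaf*, *tovdevuk*); -ada when the stem ends in a voiced consonant (*napuj*, *lildeb*); -ka when the stem ends in a vowel (*logrono*, *jeruki*).
Since the final sound of *balok* is /k/ (a voiceless consonant), it takes -e, giving *baloke*.
*ufjub*: final sound = /b/, a voiced consonant → -ada → *ufjubada*.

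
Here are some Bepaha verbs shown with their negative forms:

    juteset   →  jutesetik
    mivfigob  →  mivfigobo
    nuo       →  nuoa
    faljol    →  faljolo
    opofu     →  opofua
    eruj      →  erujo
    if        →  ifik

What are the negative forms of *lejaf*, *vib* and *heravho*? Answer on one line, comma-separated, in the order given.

lejafik, vibo, heravhoa

The pattern is voicing of the final sound: -ik when the stem ends in a voiceless consonant (*juteset*, *if*); -o when the stem ends in a voiced consonant (*mivfigob*, *faljol*, *eruj*); -a when the stem ends in a vowel (*nuo*, *opofu*).
The final sound of *lejaf* is /f/, which is a voiceless consonant, so the suffix is -ik, giving *lejafik*.
*vib* — final sound /b/ (a voiced consonant) → -o → *vibo*.
Since the final sound of *heravho* is /o/ (a vowel), it takes -a, giving *heravhoa*.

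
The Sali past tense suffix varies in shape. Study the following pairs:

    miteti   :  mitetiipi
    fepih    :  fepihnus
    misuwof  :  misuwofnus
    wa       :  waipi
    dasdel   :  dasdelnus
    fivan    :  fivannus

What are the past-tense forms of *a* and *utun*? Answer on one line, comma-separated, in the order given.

aipi, utunnus

Looking at the final sound of each stem: -nus when the stem ends in a consonant (*fepih*, *misuwof*, *dasdel*, *fivan*); -ipi when the stem ends in a vowel (*miteti*, *wa*).
Since the final sound of *a* is /a/ (a vowel), it takes -ipi, giving *aipi*.
The final sound of *utun* is /n/, which is a consonant, so the suffix is -nus, giving *utunnus*.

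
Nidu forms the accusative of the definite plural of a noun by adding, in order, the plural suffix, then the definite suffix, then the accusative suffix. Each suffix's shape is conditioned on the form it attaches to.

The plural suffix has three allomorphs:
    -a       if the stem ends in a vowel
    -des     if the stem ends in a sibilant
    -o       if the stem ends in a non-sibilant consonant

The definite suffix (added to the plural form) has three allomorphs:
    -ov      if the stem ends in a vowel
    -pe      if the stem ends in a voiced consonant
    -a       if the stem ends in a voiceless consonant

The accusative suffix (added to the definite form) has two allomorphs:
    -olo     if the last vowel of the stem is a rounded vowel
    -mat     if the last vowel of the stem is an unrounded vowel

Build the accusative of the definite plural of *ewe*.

*ewe*: final sound = /e/, a vowel → -a → *ewea*.
The final sound of the plural form *ewea* is /a/, which is a vowel, so the definite suffix is -ov, giving *eweaov*.
The last vowel of the definite form *eweaov* is /o/, which is a rounded vowel, so the accusative suffix is -olo, giving *eweaovolo*.

eweaovolo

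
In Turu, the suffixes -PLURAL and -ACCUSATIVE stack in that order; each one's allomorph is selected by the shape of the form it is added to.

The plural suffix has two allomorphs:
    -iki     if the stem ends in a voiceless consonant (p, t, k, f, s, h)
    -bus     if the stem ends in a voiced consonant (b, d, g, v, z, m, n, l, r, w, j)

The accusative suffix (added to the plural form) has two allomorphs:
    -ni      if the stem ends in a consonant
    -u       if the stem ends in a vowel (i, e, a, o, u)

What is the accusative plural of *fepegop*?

fepegopikiu

*fepegop*: final consonant = /p/, voiceless → -iki → *fepegopiki*.
The final sound of the plural form *fepegopiki* is /i/, which is a vowel, so the accusative suffix is -u, giving *fepegopikiu*.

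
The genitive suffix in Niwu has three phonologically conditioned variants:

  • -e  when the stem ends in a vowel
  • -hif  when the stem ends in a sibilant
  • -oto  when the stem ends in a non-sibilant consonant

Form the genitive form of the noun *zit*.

zitoto

*zit* — final sound /t/ (a non-sibilant consonant) → -oto → *zitoto*.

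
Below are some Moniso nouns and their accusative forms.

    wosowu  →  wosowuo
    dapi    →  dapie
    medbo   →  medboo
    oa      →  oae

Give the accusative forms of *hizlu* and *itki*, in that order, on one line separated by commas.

hizluo, itkie

The alternation tracks the last vowel of the stem — -o when the last vowel of the stem is a rounded vowel (*wosowu*, *medbo*); -e when the last vowel of the stem is an unrounded vowel (*dapi*, *oa*).
Since the last vowel of *hizlu* is /u/ (a rounded vowel), it takes -o, giving *hizluo*.
*itki* — last vowel /i/ (an unrounded vowel) → -e → *itkie*.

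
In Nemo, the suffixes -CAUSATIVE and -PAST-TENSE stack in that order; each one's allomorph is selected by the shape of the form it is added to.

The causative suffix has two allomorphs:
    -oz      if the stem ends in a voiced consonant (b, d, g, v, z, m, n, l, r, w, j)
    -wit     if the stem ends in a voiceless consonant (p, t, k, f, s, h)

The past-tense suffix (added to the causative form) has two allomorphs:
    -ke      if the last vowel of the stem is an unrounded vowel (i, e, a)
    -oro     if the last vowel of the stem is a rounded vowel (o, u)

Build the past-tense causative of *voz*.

*voz* — final consonant /z/ (voiced) → -oz → *vozoz*.
The causative form *vozoz*: last vowel = /o/, a rounded vowel → -oro → *vozozoro*.

vozozoro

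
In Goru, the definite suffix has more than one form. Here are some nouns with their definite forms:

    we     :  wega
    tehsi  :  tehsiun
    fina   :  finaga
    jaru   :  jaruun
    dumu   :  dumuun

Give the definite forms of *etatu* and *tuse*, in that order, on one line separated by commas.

etatuun, tusega

The alternation tracks the last vowel of the stem — -un when the last vowel of the stem is a high vowel (*tehsi*, *jaru*, *dumu*); -ga when the last vowel of the stem is a non-high vowel (*we*, *fina*).
*etatu* — last vowel /u/ (a high vowel) → -un → *etatuun*.
Since the last vowel of *tuse* is /e/ (a non-high vowel), it takes -ga, giving *tusega*.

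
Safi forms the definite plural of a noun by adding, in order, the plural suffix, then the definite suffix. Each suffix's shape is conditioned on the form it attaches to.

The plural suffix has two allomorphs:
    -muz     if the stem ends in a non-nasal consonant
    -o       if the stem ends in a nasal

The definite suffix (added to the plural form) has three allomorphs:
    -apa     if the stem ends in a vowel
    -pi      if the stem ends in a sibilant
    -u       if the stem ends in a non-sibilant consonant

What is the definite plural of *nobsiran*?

nobsiranoapa

Since the final consonant of *nobsiran* is /n/ (a nasal), it takes -o, giving *nobsirano*.
The plural form *nobsirano* — final sound /o/ (a vowel) → -apa → *nobsiranoapa*.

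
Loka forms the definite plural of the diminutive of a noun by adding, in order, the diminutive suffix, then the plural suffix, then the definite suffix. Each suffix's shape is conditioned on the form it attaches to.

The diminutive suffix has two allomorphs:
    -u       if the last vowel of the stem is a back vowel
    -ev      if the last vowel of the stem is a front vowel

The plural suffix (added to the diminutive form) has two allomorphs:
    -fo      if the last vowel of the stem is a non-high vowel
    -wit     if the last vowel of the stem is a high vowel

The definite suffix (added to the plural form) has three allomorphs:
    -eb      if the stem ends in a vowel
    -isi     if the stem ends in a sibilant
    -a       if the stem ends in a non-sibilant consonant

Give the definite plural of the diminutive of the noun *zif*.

zifevfoeb

The last vowel of *zif* is /i/, which is a front vowel, so the diminutive suffix is -ev, giving *zifev*.
The last vowel of the diminutive form *zifev* is /e/, which is a non-high vowel, so the plural suffix is -fo, giving *zifevfo*.
The plural form *zifevfo*: final sound = /o/, a vowel → -eb → *zifevfoeb*.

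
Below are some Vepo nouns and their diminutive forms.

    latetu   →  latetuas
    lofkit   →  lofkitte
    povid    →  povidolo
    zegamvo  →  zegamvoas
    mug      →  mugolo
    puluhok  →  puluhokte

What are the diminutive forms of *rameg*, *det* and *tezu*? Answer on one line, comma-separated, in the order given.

The alternation tracks the final sound of the stem — -te when the stem ends in a voiceless consonant (*lofkit*, *puluhok*); -olo when the stem ends in a voiced consonant (*povid*, *mug*); -as when the stem ends in a vowel (*latetu*, *zegamvo*).
*rameg*: final sound = /g/, a voiced consonant → -olo → *ramegolo*.
The final sound of *det* is /t/, which is a voiceless consonant, so the suffix is -te, giving *dette*.
*tezu*: final sound = /u/, a vowel → -as → *tezuas*.

ramegolo, dette, tezuas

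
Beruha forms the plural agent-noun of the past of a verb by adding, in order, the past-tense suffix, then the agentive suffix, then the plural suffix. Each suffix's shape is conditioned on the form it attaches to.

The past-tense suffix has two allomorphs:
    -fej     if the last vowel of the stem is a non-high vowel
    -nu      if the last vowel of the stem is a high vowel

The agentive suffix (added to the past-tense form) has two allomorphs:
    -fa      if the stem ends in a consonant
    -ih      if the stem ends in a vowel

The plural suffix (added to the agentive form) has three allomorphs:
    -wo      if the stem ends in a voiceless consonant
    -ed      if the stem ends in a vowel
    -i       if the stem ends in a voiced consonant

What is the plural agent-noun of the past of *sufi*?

*sufi* — last vowel /i/ (a high vowel) → -nu → *sufinu*.
The past-tense form *sufinu*: final sound = /u/, a vowel → -ih → *sufinuih*.
The agentive form *sufinuih* — final sound /h/ (a voiceless consonant) → -wo → *sufinuihwo*.

sufinuihwo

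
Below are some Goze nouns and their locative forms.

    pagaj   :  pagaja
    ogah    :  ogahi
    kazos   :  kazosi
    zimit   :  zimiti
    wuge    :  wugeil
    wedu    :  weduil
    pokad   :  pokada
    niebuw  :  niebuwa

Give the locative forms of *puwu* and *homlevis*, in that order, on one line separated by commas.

puwuil, homlevisi

The suffix is conditioned by the final sound: -i when the stem ends in a voiceless consonant (*ogah*, *kazos*, *zimit*); -a when the stem ends in a voiced consonant (*pagaj*, *pokad*, *niebuw*); -il when the stem ends in a vowel (*wuge*, *wedu*).
The final sound of *puwu* is /u/, which is a vowel, so the suffix is -il, giving *puwuil*.
The final sound of *homlevis* is /s/, which is a voiceless consonant, so the suffix is -i, giving *homlevisi*.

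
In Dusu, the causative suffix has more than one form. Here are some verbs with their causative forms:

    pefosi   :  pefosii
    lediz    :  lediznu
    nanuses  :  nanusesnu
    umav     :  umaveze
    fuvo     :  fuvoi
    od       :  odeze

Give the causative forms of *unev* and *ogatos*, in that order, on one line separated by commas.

The pattern is sibilance of the final sound: -nu when the stem ends in a sibilant (*lediz*, *nanuses*); -eze when the stem ends in a non-sibilant consonant (*umav*, *od*); -i when the stem ends in a vowel (*pefosi*, *fuvo*).
The final sound of *unev* is /v/, which is a non-sibilant consonant, so the suffix is -eze, giving *uneveze*.
The final sound of *ogatos* is /s/, which is a sibilant, so the suffix is -nu, giving *ogatosnu*.

uneveze, ogatosnu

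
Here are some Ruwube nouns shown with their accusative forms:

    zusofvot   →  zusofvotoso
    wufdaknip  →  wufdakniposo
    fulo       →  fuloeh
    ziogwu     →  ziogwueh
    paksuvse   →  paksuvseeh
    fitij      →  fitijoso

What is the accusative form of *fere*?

fereeh

The pattern is consonant vs. vowel: -oso when the stem ends in a consonant (*zusofvot*, *wufdaknip*, *fitij*); -eh when the stem ends in a vowel (*fulo*, *ziogwu*, *paksuvse*).
Since the final sound of *fere* is /e/ (a vowel), it takes -eh, giving *fereeh*.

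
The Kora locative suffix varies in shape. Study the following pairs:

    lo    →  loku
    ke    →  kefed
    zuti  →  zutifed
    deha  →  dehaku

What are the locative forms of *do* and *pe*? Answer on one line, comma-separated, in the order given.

Looking at the last vowel of each stem: -fed when the last vowel of the stem is a front vowel (*ke*, *zuti*); -ku when the last vowel of the stem is a back vowel (*lo*, *deha*).
Since the last vowel of *do* is /o/ (a back vowel), it takes -ku, giving *doku*.
The last vowel of *pe* is /e/, which is a front vowel, so the suffix is -fed, giving *pefed*.

doku, pefed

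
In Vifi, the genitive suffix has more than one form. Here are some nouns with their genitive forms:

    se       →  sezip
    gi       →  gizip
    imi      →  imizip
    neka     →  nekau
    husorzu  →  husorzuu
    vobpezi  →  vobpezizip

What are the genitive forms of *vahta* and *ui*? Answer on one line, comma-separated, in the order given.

The alternation tracks the last vowel of the stem — -zip when the last vowel of the stem is a front vowel (*se*, *gi*, *imi*, *vobpezi*); -u when the last vowel of the stem is a back vowel (*neka*, *husorzu*).
Since the last vowel of *vahta* is /a/ (a back vowel), it takes -u, giving *vahtau*.
*ui* — last vowel /i/ (a front vowel) → -zip → *uizip*.

vahtau, uizip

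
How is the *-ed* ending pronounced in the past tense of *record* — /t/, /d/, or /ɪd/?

The stem *record* ends in /t/ or /d/.
The -ed suffix is realized as /ɪd/ after /t, d/; as /t/ after other voiceless consonants; and as /d/ after other voiced sounds.
So -ed on *record* is pronounced /ɪd/.

/ɪd/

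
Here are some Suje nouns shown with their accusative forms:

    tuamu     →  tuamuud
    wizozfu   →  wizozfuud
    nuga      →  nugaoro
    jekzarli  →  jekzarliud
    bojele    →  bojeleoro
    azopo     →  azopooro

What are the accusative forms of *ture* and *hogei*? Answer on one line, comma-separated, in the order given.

tureoro, hogeiud

The suffix is conditioned by the last vowel: -ud when the last vowel of the stem is a high vowel (*tuamu*, *wizozfu*, *jekzarli*); -oro when the last vowel of the stem is a non-high vowel (*nuga*, *bojele*, *azopo*).
The last vowel of *ture* is /e/, which is a non-high vowel, so the suffix is -oro, giving *tureoro*.
Since the last vowel of *hogei* is /i/ (a high vowel), it takes -ud, giving *hogeiud*.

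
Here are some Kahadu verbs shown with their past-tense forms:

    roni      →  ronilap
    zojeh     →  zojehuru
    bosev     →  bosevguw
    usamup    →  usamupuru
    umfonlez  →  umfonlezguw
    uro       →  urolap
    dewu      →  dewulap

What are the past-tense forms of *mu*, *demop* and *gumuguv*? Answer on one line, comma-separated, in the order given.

The alternation tracks the final sound of the stem — -uru when the stem ends in a voiceless consonant (*zojeh*, *usamup*); -guw when the stem ends in a voiced consonant (*bosev*, *umfonlez*); -lap when the stem ends in a vowel (*roni*, *uro*, *dewu*).
*mu*: final sound = /u/, a vowel → -lap → *mulap*.
Since the final sound of *demop* is /p/ (a voiceless consonant), it takes -uru, giving *demopuru*.
Since the final sound of *gumuguv* is /v/ (a voiced consonant), it takes -guw, giving *gumuguvguw*.

mulap, demopuru, gumuguvguw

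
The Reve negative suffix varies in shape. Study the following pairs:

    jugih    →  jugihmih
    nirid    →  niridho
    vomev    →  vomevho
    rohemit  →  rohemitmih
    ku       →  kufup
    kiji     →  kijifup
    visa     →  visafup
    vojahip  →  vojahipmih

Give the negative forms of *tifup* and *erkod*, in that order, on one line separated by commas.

tifupmih, erkodho

The pattern is voicing of the final sound: -mih when the stem ends in a voiceless consonant (*jugih*, *rohemit*, *vojahip*); -ho when the stem ends in a voiced consonant (*nirid*, *vomev*); -fup when the stem ends in a vowel (*ku*, *kiji*, *visa*).
*tifup* — final sound /p/ (a voiceless consonant) → -mih → *tifupmih*.
Since the final sound of *erkod* is /d/ (a voiced consonant), it takes -ho, giving *erkodho*.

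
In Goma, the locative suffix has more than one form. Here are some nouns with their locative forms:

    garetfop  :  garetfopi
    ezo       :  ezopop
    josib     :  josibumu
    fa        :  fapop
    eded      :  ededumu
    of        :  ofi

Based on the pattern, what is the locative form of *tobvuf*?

Looking at the final sound of each stem: -i when the stem ends in a voiceless consonant (*garetfop*, *of*); -umu when the stem ends in a voiced consonant (*josib*, *eded*); -pop when the stem ends in a vowel (*ezo*, *fa*).
The final sound of *tobvuf* is /f/, which is a voiceless consonant, so the suffix is -i, giving *tobvufi*.

tobvufi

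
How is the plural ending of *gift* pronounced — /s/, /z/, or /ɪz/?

The stem *gift* ends in a voiceless non-sibilant consonant.
The plural suffix surfaces as /ɪz/ after sibilants, /s/ after other voiceless consonants, and /z/ after other voiced sounds.
So the plural -s on *gift* is pronounced /s/.

/s/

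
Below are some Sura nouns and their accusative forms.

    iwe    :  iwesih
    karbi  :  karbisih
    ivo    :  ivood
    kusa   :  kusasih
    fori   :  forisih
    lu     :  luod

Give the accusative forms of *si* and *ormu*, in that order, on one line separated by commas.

The alternation tracks the last vowel of the stem — -od when the last vowel of the stem is a rounded vowel (*ivo*, *lu*); -sih when the last vowel of the stem is an unrounded vowel (*iwe*, *karbi*, *kusa*, *fori*).
Since the last vowel of *si* is /i/ (an unrounded vowel), it takes -sih, giving *sisih*.
*ormu* — last vowel /u/ (a rounded vowel) → -od → *ormuod*.

sisih, ormuod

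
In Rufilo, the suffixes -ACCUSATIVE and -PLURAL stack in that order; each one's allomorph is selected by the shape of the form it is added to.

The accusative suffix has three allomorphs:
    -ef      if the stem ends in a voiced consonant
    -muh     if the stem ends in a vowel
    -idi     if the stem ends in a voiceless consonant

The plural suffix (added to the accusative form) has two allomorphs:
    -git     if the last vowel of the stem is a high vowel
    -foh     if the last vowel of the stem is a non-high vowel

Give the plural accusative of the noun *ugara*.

ugaramuhgit

The final sound of *ugara* is /a/, which is a vowel, so the accusative suffix is -muh, giving *ugaramuh*.
The accusative form *ugaramuh* — last vowel /u/ (a high vowel) → -git → *ugaramuhgit*.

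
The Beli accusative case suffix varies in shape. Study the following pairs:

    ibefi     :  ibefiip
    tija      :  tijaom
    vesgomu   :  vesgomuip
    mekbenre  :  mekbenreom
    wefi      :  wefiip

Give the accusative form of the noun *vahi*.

vahiip

The pattern is height harmony: -ip when the last vowel of the stem is a high vowel (*ibefi*, *vesgomu*, *wefi*); -om when the last vowel of the stem is a non-high vowel (*tija*, *mekbenre*).
*vahi* — last vowel /i/ (a high vowel) → -ip → *vahiip*.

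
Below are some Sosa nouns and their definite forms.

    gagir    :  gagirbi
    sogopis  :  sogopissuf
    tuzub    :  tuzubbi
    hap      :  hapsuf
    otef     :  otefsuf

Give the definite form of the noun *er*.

erbi

The alternation tracks the final consonant of the stem — -suf when the stem ends in a voiceless consonant (*sogopis*, *hap*, *otef*); -bi when the stem ends in a voiced consonant (*gagir*, *tuzub*).
*er* — final consonant /r/ (voiced) → -bi → *erbi*.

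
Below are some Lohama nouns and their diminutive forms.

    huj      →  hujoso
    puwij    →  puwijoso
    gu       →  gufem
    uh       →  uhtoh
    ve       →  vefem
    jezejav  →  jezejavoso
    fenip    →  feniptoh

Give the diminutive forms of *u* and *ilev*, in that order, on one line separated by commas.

ufem, ilevoso

The suffix is conditioned by the final sound: -toh when the stem ends in a voiceless consonant (*uh*, *fenip*); -oso when the stem ends in a voiced consonant (*huj*, *puwij*, *jezejav*); -fem when the stem ends in a vowel (*gu*, *ve*).
The final sound of *u* is /u/, which is a vowel, so the suffix is -fem, giving *ufem*.
*ilev*: final sound = /v/, a voiced consonant → -oso → *ilevoso*.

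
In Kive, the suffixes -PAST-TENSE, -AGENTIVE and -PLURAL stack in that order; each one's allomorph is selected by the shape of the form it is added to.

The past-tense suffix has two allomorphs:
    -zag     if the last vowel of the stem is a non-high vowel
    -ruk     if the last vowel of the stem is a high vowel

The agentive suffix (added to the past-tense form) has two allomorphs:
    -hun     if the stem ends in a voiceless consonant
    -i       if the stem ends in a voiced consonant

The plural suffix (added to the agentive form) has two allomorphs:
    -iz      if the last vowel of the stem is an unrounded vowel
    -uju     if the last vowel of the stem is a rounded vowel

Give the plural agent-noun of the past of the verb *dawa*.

dawazagiiz

The last vowel of *dawa* is /a/, which is a non-high vowel, so the past-tense suffix is -zag, giving *dawazag*.
Since the final consonant of the past-tense form *dawazag* is /g/ (voiced), it takes -i, giving *dawazagi*.
The agentive form *dawazagi* — last vowel /i/ (an unrounded vowel) → -iz → *dawazagiiz*.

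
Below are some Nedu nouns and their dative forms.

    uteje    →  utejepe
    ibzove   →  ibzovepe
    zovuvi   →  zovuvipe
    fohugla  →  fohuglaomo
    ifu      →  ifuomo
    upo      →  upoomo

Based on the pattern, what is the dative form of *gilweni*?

gilwenipe

The suffix is conditioned by the last vowel: -pe when the last vowel of the stem is a front vowel (*uteje*, *ibzove*, *zovuvi*); -omo when the last vowel of the stem is a back vowel (*fohugla*, *ifu*, *upo*).
*gilweni*: last vowel = /i/, a front vowel → -pe → *gilwenipe*.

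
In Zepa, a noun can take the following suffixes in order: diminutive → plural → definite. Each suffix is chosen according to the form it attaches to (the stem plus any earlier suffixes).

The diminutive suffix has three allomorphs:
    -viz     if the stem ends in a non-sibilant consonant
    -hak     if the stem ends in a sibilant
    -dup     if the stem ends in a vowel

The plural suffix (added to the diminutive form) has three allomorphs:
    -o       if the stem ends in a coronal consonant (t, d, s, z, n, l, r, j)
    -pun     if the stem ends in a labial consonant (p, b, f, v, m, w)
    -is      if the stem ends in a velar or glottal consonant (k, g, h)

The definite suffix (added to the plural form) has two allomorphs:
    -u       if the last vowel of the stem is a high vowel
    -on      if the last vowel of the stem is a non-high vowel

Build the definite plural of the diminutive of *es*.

eshakisu

*es* — final sound /s/ (a sibilant) → -hak → *eshak*.
The diminutive form *eshak* — final consonant /k/ (velar/glottal) → -is → *eshakis*.
The last vowel of the plural form *eshakis* is /i/, which is a high vowel, so the definite suffix is -u, giving *eshakisu*.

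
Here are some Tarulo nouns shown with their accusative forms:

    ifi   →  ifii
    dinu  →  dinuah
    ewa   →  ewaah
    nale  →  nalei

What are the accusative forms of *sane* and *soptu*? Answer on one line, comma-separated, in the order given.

sanei, soptuah

Looking at the last vowel of each stem: -i when the last vowel of the stem is a front vowel (*ifi*, *nale*); -ah when the last vowel of the stem is a back vowel (*dinu*, *ewa*).
The last vowel of *sane* is /e/, which is a front vowel, so the suffix is -i, giving *sanei*.
Since the last vowel of *soptu* is /u/ (a back vowel), it takes -ah, giving *soptuah*.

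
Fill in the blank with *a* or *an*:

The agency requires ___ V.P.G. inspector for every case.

The indefinite article is chosen by the initial *sound* of the following word, not its spelling.
The initialism *V.P.G.* is read letter by letter; the first letter, V, is pronounced /viː/, which begins with a consonant sound.
So the article is *a*: The agency requires a V.P.G. inspector for every case.

a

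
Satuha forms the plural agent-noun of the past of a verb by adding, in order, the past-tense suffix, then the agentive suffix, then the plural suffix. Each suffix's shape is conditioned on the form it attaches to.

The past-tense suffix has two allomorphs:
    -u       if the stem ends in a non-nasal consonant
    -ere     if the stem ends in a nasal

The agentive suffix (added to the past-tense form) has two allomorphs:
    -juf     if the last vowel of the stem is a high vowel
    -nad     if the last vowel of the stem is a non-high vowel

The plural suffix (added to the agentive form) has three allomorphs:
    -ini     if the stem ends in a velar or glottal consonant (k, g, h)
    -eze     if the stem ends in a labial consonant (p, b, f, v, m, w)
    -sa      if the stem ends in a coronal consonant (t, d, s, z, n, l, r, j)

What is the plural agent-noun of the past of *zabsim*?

zabsimerenadsa

*zabsim* — final consonant /m/ (a nasal) → -ere → *zabsimere*.
The past-tense form *zabsimere*: last vowel = /e/, a non-high vowel → -nad → *zabsimerenad*.
The agentive form *zabsimerenad* — final consonant /d/ (coronal) → -sa → *zabsimerenadsa*.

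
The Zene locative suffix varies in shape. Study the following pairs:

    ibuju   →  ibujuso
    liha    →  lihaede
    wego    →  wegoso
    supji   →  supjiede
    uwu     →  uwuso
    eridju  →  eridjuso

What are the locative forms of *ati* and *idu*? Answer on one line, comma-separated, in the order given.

atiede, iduso

The alternation tracks the last vowel of the stem — -so when the last vowel of the stem is a rounded vowel (*ibuju*, *wego*, *uwu*, *eridju*); -ede when the last vowel of the stem is an unrounded vowel (*liha*, *supji*).
The last vowel of *ati* is /i/, which is an unrounded vowel, so the suffix is -ede, giving *atiede*.
*idu*: last vowel = /u/, a rounded vowel → -so → *iduso*.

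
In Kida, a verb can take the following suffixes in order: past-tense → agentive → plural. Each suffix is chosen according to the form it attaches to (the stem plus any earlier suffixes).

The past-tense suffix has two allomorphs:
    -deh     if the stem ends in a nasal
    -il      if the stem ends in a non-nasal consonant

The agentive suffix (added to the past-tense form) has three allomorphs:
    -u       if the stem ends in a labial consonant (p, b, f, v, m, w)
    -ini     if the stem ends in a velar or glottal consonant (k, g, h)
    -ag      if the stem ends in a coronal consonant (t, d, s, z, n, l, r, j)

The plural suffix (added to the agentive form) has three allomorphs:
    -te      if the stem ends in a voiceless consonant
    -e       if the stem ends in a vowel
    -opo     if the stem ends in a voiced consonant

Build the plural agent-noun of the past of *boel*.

The final consonant of *boel* is /l/, which is non-nasal, so the past-tense suffix is -il, giving *boelil*.
The final consonant of the past-tense form *boelil* is /l/, which is coronal, so the agentive suffix is -ag, giving *boelilag*.
The agentive form *boelilag* — final sound /g/ (a voiced consonant) → -opo → *boelilagopo*.

boelilagopo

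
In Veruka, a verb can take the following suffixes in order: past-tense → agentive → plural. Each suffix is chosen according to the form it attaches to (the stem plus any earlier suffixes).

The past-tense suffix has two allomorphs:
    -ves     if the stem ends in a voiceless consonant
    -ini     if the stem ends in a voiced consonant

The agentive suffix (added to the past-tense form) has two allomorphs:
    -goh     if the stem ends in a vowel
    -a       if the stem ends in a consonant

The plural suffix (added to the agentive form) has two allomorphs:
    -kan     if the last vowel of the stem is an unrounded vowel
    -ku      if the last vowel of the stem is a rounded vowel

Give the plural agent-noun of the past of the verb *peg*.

peginigohku

*peg*: final consonant = /g/, voiced → -ini → *pegini*.
The final sound of the past-tense form *pegini* is /i/, which is a vowel, so the agentive suffix is -goh, giving *peginigoh*.
Since the last vowel of the agentive form *peginigoh* is /o/ (a rounded vowel), it takes -ku, giving *peginigohku*.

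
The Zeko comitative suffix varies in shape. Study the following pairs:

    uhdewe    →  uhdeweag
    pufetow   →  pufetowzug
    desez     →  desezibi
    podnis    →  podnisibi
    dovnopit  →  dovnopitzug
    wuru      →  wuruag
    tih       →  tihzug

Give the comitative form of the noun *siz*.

Looking at the final sound of each stem: -ibi when the stem ends in a sibilant (*desez*, *podnis*); -zug when the stem ends in a non-sibilant consonant (*pufetow*, *dovnopit*, *tih*); -ag when the stem ends in a vowel (*uhdewe*, *wuru*).
The final sound of *siz* is /z/, which is a sibilant, so the suffix is -ibi, giving *sizibi*.

sizibi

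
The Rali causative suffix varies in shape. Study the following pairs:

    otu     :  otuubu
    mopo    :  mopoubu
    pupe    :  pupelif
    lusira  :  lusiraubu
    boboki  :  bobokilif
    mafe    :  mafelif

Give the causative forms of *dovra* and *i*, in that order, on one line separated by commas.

dovraubu, ilif

The pattern is front/back vowel harmony: -lif when the last vowel of the stem is a front vowel (*pupe*, *boboki*, *mafe*); -ubu when the last vowel of the stem is a back vowel (*otu*, *mopo*, *lusira*).
*dovra* — last vowel /a/ (a back vowel) → -ubu → *dovraubu*.
*i* — last vowel /i/ (a front vowel) → -lif → *ilif*.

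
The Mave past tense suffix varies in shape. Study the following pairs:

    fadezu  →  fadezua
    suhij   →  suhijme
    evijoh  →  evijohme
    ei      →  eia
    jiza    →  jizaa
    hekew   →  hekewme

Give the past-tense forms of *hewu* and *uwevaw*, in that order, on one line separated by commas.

hewua, uwevawme

The suffix is conditioned by the final sound: -me when the stem ends in a consonant (*suhij*, *evijoh*, *hekew*); -a when the stem ends in a vowel (*fadezu*, *ei*, *jiza*).
*hewu* — final sound /u/ (a vowel) → -a → *hewua*.
*uwevaw* — final sound /w/ (a consonant) → -me → *uwevawme*.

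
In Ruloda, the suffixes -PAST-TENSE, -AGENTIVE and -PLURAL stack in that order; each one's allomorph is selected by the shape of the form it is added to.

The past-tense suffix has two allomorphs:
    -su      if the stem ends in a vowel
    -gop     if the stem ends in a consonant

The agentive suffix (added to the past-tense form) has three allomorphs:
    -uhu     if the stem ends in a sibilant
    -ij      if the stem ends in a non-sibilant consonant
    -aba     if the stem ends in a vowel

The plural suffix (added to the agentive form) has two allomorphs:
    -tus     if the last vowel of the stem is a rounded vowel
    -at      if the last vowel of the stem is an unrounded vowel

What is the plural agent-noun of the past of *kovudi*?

kovudisuabaat

*kovudi*: final sound = /i/, a vowel → -su → *kovudisu*.
The final sound of the past-tense form *kovudisu* is /u/, which is a vowel, so the agentive suffix is -aba, giving *kovudisuaba*.
Since the last vowel of the agentive form *kovudisuaba* is /a/ (an unrounded vowel), it takes -at, giving *kovudisuabaat*.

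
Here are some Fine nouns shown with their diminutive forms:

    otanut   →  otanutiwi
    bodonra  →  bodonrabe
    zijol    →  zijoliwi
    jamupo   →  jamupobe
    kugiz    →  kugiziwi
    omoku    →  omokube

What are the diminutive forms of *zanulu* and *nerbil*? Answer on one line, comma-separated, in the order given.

zanulube, nerbiliwi

The pattern is consonant vs. vowel: -iwi when the stem ends in a consonant (*otanut*, *zijol*, *kugiz*); -be when the stem ends in a vowel (*bodonra*, *jamupo*, *omoku*).
*zanulu*: final sound = /u/, a vowel → -be → *zanulube*.
*nerbil*: final sound = /l/, a consonant → -iwi → *nerbiliwi*.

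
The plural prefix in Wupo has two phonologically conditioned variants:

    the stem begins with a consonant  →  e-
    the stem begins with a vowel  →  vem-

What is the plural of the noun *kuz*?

ekuz

Since the first sound of *kuz* is /k/ (a consonant), it takes e-, giving *ekuz*.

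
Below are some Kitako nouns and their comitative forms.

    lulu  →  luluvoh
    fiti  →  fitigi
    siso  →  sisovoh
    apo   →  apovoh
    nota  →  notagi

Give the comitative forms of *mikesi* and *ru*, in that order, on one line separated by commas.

Looking at the last vowel of each stem: -voh when the last vowel of the stem is a rounded vowel (*lulu*, *siso*, *apo*); -gi when the last vowel of the stem is an unrounded vowel (*fiti*, *nota*).
Since the last vowel of *mikesi* is /i/ (an unrounded vowel), it takes -gi, giving *mikesigi*.
The last vowel of *ru* is /u/, which is a rounded vowel, so the suffix is -voh, giving *ruvoh*.

mikesigi, ruvoh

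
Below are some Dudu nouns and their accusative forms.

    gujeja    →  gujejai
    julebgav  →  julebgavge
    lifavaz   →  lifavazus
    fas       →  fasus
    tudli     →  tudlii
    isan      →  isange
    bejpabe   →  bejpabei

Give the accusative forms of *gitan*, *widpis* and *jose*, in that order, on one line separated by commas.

gitange, widpisus, josei

The alternation tracks the final sound of the stem — -us when the stem ends in a sibilant (*lifavaz*, *fas*); -ge when the stem ends in a non-sibilant consonant (*julebgav*, *isan*); -i when the stem ends in a vowel (*gujeja*, *tudli*, *bejpabe*).
*gitan* — final sound /n/ (a non-sibilant consonant) → -ge → *gitange*.
*widpis* — final sound /s/ (a sibilant) → -us → *widpisus*.
Since the final sound of *jose* is /e/ (a vowel), it takes -i, giving *josei*.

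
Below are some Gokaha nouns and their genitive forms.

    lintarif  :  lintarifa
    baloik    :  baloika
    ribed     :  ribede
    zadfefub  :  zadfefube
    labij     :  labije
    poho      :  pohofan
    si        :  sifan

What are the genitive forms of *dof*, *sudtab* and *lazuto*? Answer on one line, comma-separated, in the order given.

The pattern is voicing of the final sound: -a when the stem ends in a voiceless consonant (*lintarif*, *baloik*); -e when the stem ends in a voiced consonant (*ribed*, *zadfefub*, *labij*); -fan when the stem ends in a vowel (*poho*, *si*).
*dof* — final sound /f/ (a voiceless consonant) → -a → *dofa*.
*sudtab* — final sound /b/ (a voiced consonant) → -e → *sudtabe*.
*lazuto* — final sound /o/ (a vowel) → -fan → *lazutofan*.

dofa, sudtabe, lazutofan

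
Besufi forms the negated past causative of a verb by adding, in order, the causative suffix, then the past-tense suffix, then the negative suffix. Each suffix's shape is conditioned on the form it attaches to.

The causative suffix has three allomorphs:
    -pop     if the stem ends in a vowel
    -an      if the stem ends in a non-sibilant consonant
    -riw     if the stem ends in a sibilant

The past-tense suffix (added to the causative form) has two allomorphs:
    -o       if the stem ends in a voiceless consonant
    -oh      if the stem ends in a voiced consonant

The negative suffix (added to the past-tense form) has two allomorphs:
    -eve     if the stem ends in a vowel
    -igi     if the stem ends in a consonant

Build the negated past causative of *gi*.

gipopoeve

*gi*: final sound = /i/, a vowel → -pop → *gipop*.
The causative form *gipop* — final consonant /p/ (voiceless) → -o → *gipopo*.
The past-tense form *gipopo* — final sound /o/ (a vowel) → -eve → *gipopoeve*.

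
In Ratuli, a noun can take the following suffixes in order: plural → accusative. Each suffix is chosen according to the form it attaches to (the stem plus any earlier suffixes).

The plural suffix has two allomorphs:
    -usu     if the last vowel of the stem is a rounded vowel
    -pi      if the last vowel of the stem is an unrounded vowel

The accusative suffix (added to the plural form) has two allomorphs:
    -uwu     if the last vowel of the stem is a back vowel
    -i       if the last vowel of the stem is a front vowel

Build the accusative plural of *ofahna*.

The last vowel of *ofahna* is /a/, which is an unrounded vowel, so the plural suffix is -pi, giving *ofahnapi*.
The plural form *ofahnapi* — last vowel /i/ (a front vowel) → -i → *ofahnapii*.

ofahnapii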